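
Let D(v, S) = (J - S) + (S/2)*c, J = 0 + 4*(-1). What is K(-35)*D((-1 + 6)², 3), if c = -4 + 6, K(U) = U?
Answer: 140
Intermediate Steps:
J = -4 (J = 0 - 4 = -4)
c = 2
D(v, S) = -4 (D(v, S) = (-4 - S) + (S/2)*2 = (-4 - S) + S = -4)
K(-35)*D((-1 + 6)², 3) = -35*(-4) = 140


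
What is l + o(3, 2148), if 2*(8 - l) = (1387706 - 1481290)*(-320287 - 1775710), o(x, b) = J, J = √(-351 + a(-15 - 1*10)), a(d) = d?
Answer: -98075891616 + 2*I*√94 ≈ -9.8076e+10 + 19.391*I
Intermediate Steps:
J = 2*I*√94 (J = √(-351 + (-15 - 1*10)) = √(-351 + (-15 - 10)) = √(-351 - 25) = √(-376) = 2*I*√94 ≈ 19.391*I)
o(x, b) = 2*I*√94
l = -98075891616 (l = 8 - (1387706 - 1481290)*(-320287 - 1775710)/2 = 8 - (-46792)*(-2095997) = 8 - ½*196151783248 = 8 - 98075891624 = -98075891616)
l + o(3, 2148) = -98075891616 + 2*I*√94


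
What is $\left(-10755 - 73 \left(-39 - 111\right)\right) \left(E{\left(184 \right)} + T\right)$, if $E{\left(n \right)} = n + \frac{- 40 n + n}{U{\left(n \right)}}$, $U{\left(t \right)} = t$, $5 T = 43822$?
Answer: $1737333$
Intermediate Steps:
$T = \frac{43822}{5}$ ($T = \frac{1}{5} \cdot 43822 = \frac{43822}{5} \approx 8764.4$)
$E{\left(n \right)} = -39 + n$ ($E{\left(n \right)} = n + \frac{- 40 n + n}{n} = n + \frac{\left(-39\right) n}{n} = n - 39 = -39 + n$)
$\left(-10755 - 73 \left(-39 - 111\right)\right) \left(E{\left(184 \right)} + T\right) = \left(-10755 - 73 \left(-39 - 111\right)\right) \left(\left(-39 + 184\right) + \frac{43822}{5}\right) = \left(-10755 - -10950\right) \left(145 + \frac{43822}{5}\right) = \left(-10755 + 10950\right) \frac{44547}{5} = 195 \cdot \frac{44547}{5} = 1737333$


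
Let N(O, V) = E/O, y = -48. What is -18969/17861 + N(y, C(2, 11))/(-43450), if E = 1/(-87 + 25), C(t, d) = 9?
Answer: -2452828294661/2309555899200 ≈ -1.0620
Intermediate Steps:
E = -1/62 (E = 1/(-62) = -1/62 ≈ -0.016129)
N(O, V) = -1/(62*O)
-18969/17861 + N(y, C(2, 11))/(-43450) = -18969/17861 - 1/62/(-48)/(-43450) = -18969*1/17861 - 1/62*(-1/48)*(-1/43450) = -18969/17861 + (1/2976)*(-1/43450) = -18969/17861 - 1/129307200 = -2452828294661/2309555899200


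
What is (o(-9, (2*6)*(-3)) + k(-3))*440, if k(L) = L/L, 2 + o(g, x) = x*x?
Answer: 569800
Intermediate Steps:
o(g, x) = -2 + x² (o(g, x) = -2 + x*x = -2 + x²)
k(L) = 1
(o(-9, (2*6)*(-3)) + k(-3))*440 = ((-2 + ((2*6)*(-3))²) + 1)*440 = ((-2 + (12*(-3))²) + 1)*440 = ((-2 + (-36)²) + 1)*440 = ((-2 + 1296) + 1)*440 = (1294 + 1)*440 = 1295*440 = 569800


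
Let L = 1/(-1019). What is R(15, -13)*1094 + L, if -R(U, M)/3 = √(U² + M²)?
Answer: -1/1019 - 3282*√394 ≈ -65146.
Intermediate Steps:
L = -1/1019 ≈ -0.00098135
R(U, M) = -3*√(M² + U²) (R(U, M) = -3*√(U² + M²) = -3*√(M² + U²))
R(15, -13)*1094 + L = -3*√((-13)² + 15²)*1094 - 1/1019 = -3*√(169 + 225)*1094 - 1/1019 = -3*√394*1094 - 1/1019 = -3282*√394 - 1/1019 = -1/1019 - 3282*√394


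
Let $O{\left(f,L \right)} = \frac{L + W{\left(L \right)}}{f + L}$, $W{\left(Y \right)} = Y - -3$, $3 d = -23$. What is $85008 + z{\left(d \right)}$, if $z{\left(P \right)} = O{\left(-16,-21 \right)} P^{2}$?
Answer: $\frac{9442765}{111} \approx 85070.0$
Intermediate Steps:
$d = - \frac{23}{3}$ ($d = \frac{1}{3} \left(-23\right) = - \frac{23}{3} \approx -7.6667$)
$W{\left(Y \right)} = 3 + Y$ ($W{\left(Y \right)} = Y + 3 = 3 + Y$)
$O{\left(f,L \right)} = \frac{3 + 2 L}{L + f}$ ($O{\left(f,L \right)} = \frac{L + \left(3 + L\right)}{f + L} = \frac{3 + 2 L}{L + f}$)
$z{\left(P \right)} = \frac{39 P^{2}}{37}$ ($z{\left(P \right)} = \frac{3 + 2 \left(-21\right)}{-21 - 16} P^{2} = \frac{3 - 42}{-37} P^{2} = \left(- \frac{1}{37}\right) \left(-39\right) P^{2} = \frac{39 P^{2}}{37}$)
$85008 + z{\left(d \right)} = 85008 + \frac{39 \left(- \frac{23}{3}\right)^{2}}{37} = 85008 + \frac{39}{37} \cdot \frac{529}{9} = 85008 + \frac{6877}{111} = \frac{9442765}{111}$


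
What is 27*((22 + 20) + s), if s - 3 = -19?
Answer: 702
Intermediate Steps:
s = -16 (s = 3 - 19 = -16)
27*((22 + 20) + s) = 27*((22 + 20) - 16) = 27*(42 - 16) = 27*26 = 702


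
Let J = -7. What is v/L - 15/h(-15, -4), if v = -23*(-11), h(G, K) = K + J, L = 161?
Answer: 226/77 ≈ 2.9351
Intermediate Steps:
h(G, K) = -7 + K (h(G, K) = K - 7 = -7 + K)
v = 253
v/L - 15/h(-15, -4) = 253/161 - 15/(-7 - 4) = 253*(1/161) - 15/(-11) = 11/7 - 15*(-1/11) = 11/7 + 15/11 = 226/77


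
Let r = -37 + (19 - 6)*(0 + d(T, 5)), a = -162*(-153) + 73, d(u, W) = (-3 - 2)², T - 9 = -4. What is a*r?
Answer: 7159392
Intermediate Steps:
T = 5 (T = 9 - 4 = 5)
d(u, W) = 25 (d(u, W) = (-5)² = 25)
a = 24859 (a = 24786 + 73 = 24859)
r = 288 (r = -37 + (19 - 6)*(0 + 25) = -37 + 13*25 = -37 + 325 = 288)
a*r = 24859*288 = 7159392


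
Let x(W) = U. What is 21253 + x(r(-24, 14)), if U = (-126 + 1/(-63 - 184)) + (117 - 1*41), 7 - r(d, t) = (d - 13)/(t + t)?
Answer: 5237140/247 ≈ 21203.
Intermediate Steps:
r(d, t) = 7 - (-13 + d)/(2*t) (r(d, t) = 7 - (d - 13)/(t + t) = 7 - (-13 + d)/(2*t))
U = -12351/247 (U = (-126 + 1/(-247)) + (117 - 41) = (-126 - 1/247) + 76 = -31123/247 + 76 = -12351/247 ≈ -50.004)
x(W) = -12351/247
21253 + x(r(-24, 14)) = 21253 - 12351/247 = 5237140/247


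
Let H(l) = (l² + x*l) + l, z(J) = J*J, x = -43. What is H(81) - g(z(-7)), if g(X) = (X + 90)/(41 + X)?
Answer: 284171/90 ≈ 3157.5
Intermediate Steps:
z(J) = J²
H(l) = l² - 42*l (H(l) = (l² - 43*l) + l = l² - 42*l)
g(X) = (90 + X)/(41 + X)
H(81) - g(z(-7)) = 81*(-42 + 81) - (90 + (-7)²)/(41 + (-7)²) = 81*39 - (90 + 49)/(41 + 49) = 3159 - 139/90 = 284171/90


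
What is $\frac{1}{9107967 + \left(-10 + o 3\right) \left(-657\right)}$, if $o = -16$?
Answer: $\frac{1}{9146073} \approx 1.0934 \cdot 10^{-7}$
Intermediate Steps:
$\frac{1}{9107967 + \left(-10 + o 3\right) \left(-657\right)} = \frac{1}{9107967 + \left(-10 - 48\right) \left(-657\right)} = \frac{1}{9107967 - -38106} = \frac{1}{9107967 + 38106} = \frac{1}{9146073}$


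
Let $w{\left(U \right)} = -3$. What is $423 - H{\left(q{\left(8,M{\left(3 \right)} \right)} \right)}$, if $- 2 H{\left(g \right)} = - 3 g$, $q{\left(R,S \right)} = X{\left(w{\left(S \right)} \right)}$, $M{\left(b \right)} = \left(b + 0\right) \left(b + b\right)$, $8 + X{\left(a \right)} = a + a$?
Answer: $444$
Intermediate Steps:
$X{\left(a \right)} = -8 + 2 a$ ($X{\left(a \right)} = -8 + \left(a + a\right) = -8 + 2 a$)
$M{\left(b \right)} = 2 b^{2}$ ($M{\left(b \right)} = b 2 b = 2 b^{2}$)
$q{\left(R,S \right)} = -14$ ($q{\left(R,S \right)} = -8 + 2 \left(-3\right) = -8 - 6 = -14$)
$H{\left(g \right)} = \frac{3 g}{2}$ ($H{\left(g \right)} = - \frac{\left(-3\right) g}{2} = \frac{3 g}{2}$)
$423 - H{\left(q{\left(8,M{\left(3 \right)} \right)} \right)} = 423 - \frac{3}{2} \left(-14\right) = 423 - -21 = 423 + 21 = 444$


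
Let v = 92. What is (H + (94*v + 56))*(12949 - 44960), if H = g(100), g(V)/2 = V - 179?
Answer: -273566006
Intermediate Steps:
g(V) = -358 + 2*V (g(V) = 2*(V - 179) = 2*(-179 + V) = -358 + 2*V)
H = -158 (H = -358 + 2*100 = -358 + 200 = -158)
(H + (94*v + 56))*(12949 - 44960) = (-158 + (94*92 + 56))*(12949 - 44960) = (-158 + (8648 + 56))*(-32011) = (-158 + 8704)*(-32011) = 8546*(-32011) = -273566006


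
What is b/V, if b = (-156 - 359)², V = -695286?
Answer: -265225/695286 ≈ -0.38146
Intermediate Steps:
b = 265225 (b = (-515)² = 265225)
b/V = 265225/(-695286) = 265225*(-1/695286) = -265225/695286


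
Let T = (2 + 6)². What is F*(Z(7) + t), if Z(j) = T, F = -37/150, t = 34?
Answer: -1813/75 ≈ -24.173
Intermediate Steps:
F = -37/150 (F = -37*1/150 = -37/150 ≈ -0.24667)
T = 64 (T = 8² = 64)
Z(j) = 64
F*(Z(7) + t) = -37*(64 + 34)/150 = -37/150*98 = -1813/75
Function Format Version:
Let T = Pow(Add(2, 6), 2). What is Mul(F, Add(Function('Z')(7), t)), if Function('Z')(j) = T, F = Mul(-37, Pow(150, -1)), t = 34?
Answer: Rational(-1813, 75) ≈ -24.173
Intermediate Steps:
F = Rational(-37, 150) (F = Mul(-37, Rational(1, 150)) = Rational(-37, 150) ≈ -0.24667)
T = 64 (T = Pow(8, 2) = 64)
Function('Z')(j) = 64
Mul(F, Add(Function('Z')(7), t)) = Mul(Rational(-37, 150), Add(64, 34)) = Mul(Rational(-37, 150), 98) = Rational(-1813, 75)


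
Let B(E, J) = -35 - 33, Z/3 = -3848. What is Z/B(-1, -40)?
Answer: 2886/17 ≈ 169.76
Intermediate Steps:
Z = -11544 (Z = 3*(-3848) = -11544)
B(E, J) = -68
Z/B(-1, -40) = -11544/(-68) = -11544*(-1/68) = 2886/17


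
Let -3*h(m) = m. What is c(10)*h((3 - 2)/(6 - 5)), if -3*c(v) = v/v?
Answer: ⅑ ≈ 0.11111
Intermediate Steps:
h(m) = -m/3
c(v) = -⅓ (c(v) = -v/(3*v) = -⅓*1 = -⅓)
c(10)*h((3 - 2)/(6 - 5)) = -(-1)*(3 - 2)/(6 - 5)/9 = -(-1)*1/1/9 = -(-1)*1*1/9 = -(-1)/9 = -⅓*(-⅓) = ⅑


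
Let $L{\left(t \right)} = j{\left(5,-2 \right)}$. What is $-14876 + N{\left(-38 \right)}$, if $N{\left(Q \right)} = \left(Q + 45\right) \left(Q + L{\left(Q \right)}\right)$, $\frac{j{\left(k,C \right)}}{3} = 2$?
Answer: $-15100$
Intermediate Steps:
$j{\left(k,C \right)} = 6$ ($j{\left(k,C \right)} = 3 \cdot 2 = 6$)
$L{\left(t \right)} = 6$
$N{\left(Q \right)} = \left(6 + Q\right) \left(45 + Q\right)$ ($N{\left(Q \right)} = \left(Q + 45\right) \left(Q + 6\right) = \left(45 + Q\right) \left(6 + Q\right) = \left(6 + Q\right) \left(45 + Q\right)$)
$-14876 + N{\left(-38 \right)} = -14876 + \left(270 + \left(-38\right)^{2} + 51 \left(-38\right)\right) = -14876 + \left(270 + 1444 - 1938\right) = -14876 - 224 = -15100$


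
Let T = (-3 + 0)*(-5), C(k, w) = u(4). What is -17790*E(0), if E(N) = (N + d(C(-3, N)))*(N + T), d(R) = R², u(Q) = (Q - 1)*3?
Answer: -21614850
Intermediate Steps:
u(Q) = -3 + 3*Q (u(Q) = (-1 + Q)*3 = -3 + 3*Q)
C(k, w) = 9 (C(k, w) = -3 + 3*4 = -3 + 12 = 9)
T = 15 (T = -3*(-5) = 15)
E(N) = (15 + N)*(81 + N) (E(N) = (N + 9²)*(N + 15) = (N + 81)*(15 + N) = (81 + N)*(15 + N) = (15 + N)*(81 + N))
-17790*E(0) = -17790*(1215 + 0² + 96*0) = -17790*(1215 + 0 + 0) = -17790*1215 = -21614850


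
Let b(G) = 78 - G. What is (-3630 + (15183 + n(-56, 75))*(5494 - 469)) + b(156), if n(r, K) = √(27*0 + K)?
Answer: 76290867 + 25125*√3 ≈ 7.6334e+7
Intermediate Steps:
n(r, K) = √K (n(r, K) = √(0 + K) = √K)
(-3630 + (15183 + n(-56, 75))*(5494 - 469)) + b(156) = (-3630 + (15183 + √75)*(5494 - 469)) + (78 - 1*156) = (-3630 + (15183 + 5*√3)*5025) + (78 - 156) = (-3630 + (76294575 + 25125*√3)) - 78 = (76290945 + 25125*√3) - 78 = 76290867 + 25125*√3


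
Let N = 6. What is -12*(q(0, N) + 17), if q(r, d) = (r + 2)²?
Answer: -252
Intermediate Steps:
q(r, d) = (2 + r)²
-12*(q(0, N) + 17) = -12*((2 + 0)² + 17) = -12*(2² + 17) = -12*(4 + 17) = -12*21 = -252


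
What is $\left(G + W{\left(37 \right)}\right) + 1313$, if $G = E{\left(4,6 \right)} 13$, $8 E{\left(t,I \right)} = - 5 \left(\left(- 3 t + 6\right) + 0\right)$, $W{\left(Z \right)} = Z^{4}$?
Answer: $\frac{7502091}{4} \approx 1.8755 \cdot 10^{6}$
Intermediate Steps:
$E{\left(t,I \right)} = - \frac{15}{4} + \frac{15 t}{8}$ ($E{\left(t,I \right)} = \frac{\left(-5\right) \left(\left(- 3 t + 6\right) + 0\right)}{8} = \frac{\left(-5\right) \left(\left(6 - 3 t\right) + 0\right)}{8} = \frac{\left(-5\right) \left(6 - 3 t\right)}{8} = \frac{-30 + 15 t}{8} = - \frac{15}{4} + \frac{15 t}{8}$)
$G = \frac{195}{4}$ ($G = \left(- \frac{15}{4} + \frac{15}{8} \cdot 4\right) 13 = \left(- \frac{15}{4} + \frac{15}{2}\right) 13 = \frac{15}{4} \cdot 13 = \frac{195}{4} \approx 48.75$)
$\left(G + W{\left(37 \right)}\right) + 1313 = \left(\frac{195}{4} + 37^{4}\right) + 1313 = \left(\frac{195}{4} + 1874161\right) + 1313 = \frac{7496839}{4} + 1313 = \frac{7502091}{4}$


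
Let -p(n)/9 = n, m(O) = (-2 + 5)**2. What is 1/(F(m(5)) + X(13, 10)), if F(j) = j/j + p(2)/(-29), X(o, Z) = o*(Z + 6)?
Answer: 29/6079 ≈ 0.0047705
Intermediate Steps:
m(O) = 9 (m(O) = 3**2 = 9)
p(n) = -9*n
X(o, Z) = o*(6 + Z)
F(j) = 47/29 (F(j) = j/j - 9*2/(-29) = 1 - 18*(-1/29) = 1 + 18/29 = 47/29)
1/(F(m(5)) + X(13, 10)) = 1/(47/29 + 13*(6 + 10)) = 1/(47/29 + 13*16) = 1/(47/29 + 208) = 1/(6079/29) = 29/6079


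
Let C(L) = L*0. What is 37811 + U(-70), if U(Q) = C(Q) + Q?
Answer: 37741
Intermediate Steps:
C(L) = 0
U(Q) = Q (U(Q) = 0 + Q = Q)
37811 + U(-70) = 37811 - 70 = 37741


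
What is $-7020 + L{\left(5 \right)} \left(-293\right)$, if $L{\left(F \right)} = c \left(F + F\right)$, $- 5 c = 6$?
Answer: $-3504$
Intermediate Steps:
$c = - \frac{6}{5}$ ($c = \left(- \frac{1}{5}\right) 6 = - \frac{6}{5} \approx -1.2$)
$L{\left(F \right)} = - \frac{12 F}{5}$ ($L{\left(F \right)} = - \frac{6 \left(F + F\right)}{5} = - \frac{6 \cdot 2 F}{5} = - \frac{12 F}{5}$)
$-7020 + L{\left(5 \right)} \left(-293\right) = -7020 + \left(- \frac{12}{5}\right) 5 \left(-293\right) = -7020 - -3516 = -7020 + 3516 = -3504$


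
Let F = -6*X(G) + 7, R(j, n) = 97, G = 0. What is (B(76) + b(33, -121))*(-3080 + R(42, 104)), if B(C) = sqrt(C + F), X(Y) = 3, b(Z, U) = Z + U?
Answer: 262504 - 2983*sqrt(65) ≈ 2.3845e+5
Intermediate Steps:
b(Z, U) = U + Z
F = -11 (F = -6*3 + 7 = -18 + 7 = -11)
B(C) = sqrt(-11 + C) (B(C) = sqrt(C - 11) = sqrt(-11 + C))
(B(76) + b(33, -121))*(-3080 + R(42, 104)) = (sqrt(-11 + 76) + (-121 + 33))*(-3080 + 97) = (sqrt(65) - 88)*(-2983) = (-88 + sqrt(65))*(-2983) = 262504 - 2983*sqrt(65)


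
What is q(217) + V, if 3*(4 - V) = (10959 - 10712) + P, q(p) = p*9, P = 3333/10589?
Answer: 59549203/31767 ≈ 1874.6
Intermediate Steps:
P = 3333/10589 (P = 3333*(1/10589) = 3333/10589 ≈ 0.31476)
q(p) = 9*p
V = -2491748/31767 (V = 4 - ((10959 - 10712) + 3333/10589)/3 = 4 - (247 + 3333/10589)/3 = 4 - ⅓*2618816/10589 = 4 - 2618816/31767 = -2491748/31767 ≈ -78.438)
q(217) + V = 9*217 - 2491748/31767 = 1953 - 2491748/31767 = 59549203/31767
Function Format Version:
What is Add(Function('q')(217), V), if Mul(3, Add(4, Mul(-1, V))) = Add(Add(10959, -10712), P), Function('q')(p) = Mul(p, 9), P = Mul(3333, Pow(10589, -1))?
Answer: Rational(59549203, 31767) ≈ 1874.6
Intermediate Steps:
P = Rational(3333, 10589) (P = Mul(3333, Rational(1, 10589)) = Rational(3333, 10589) ≈ 0.31476)
Function('q')(p) = Mul(9, p)
V = Rational(-2491748, 31767) (V = Add(4, Mul(Rational(-1, 3), Add(Add(10959, -10712), Rational(3333, 10589)))) = Add(4, Mul(Rational(-1, 3), Add(247, Rational(3333, 10589)))) = Add(4, Mul(Rational(-1, 3), Rational(2618816, 10589))) = Add(4, Rational(-2618816, 31767)) = Rational(-2491748, 31767) ≈ -78.438)
Add(Function('q')(217), V) = Add(Mul(9, 217), Rational(-2491748, 31767)) = Add(1953, Rational(-2491748, 31767)) = Rational(59549203, 31767)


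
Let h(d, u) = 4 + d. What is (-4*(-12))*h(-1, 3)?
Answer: 144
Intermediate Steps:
(-4*(-12))*h(-1, 3) = (-4*(-12))*(4 - 1) = 48*3 = 144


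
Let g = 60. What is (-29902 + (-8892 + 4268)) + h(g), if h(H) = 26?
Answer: -34500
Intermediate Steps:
(-29902 + (-8892 + 4268)) + h(g) = (-29902 + (-8892 + 4268)) + 26 = (-29902 - 4624) + 26 = -34526 + 26 = -34500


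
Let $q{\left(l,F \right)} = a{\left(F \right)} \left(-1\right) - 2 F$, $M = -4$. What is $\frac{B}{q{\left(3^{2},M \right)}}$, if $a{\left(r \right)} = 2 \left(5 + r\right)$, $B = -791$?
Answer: $- \frac{791}{6} \approx -131.83$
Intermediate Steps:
$a{\left(r \right)} = 10 + 2 r$
$q{\left(l,F \right)} = -10 - 4 F$ ($q{\left(l,F \right)} = \left(10 + 2 F\right) \left(-1\right) - 2 F = \left(-10 - 2 F\right) - 2 F = -10 - 4 F$)
$\frac{B}{q{\left(3^{2},M \right)}} = - \frac{791}{-10 - -16} = - \frac{791}{-10 + 16} = - \frac{791}{6}$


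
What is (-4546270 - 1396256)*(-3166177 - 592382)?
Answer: 22335334580034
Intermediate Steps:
(-4546270 - 1396256)*(-3166177 - 592382) = -5942526*(-3758559) = 22335334580034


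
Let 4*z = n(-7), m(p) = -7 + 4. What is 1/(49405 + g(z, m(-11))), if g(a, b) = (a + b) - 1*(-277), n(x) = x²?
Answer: 4/198765 ≈ 2.0124e-5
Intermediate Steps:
m(p) = -3
z = 49/4 (z = (¼)*(-7)² = (¼)*49 = 49/4 ≈ 12.250)
g(a, b) = 277 + a + b (g(a, b) = (a + b) + 277 = 277 + a + b)
1/(49405 + g(z, m(-11))) = 1/(49405 + (277 + 49/4 - 3)) = 1/(49405 + 1145/4) = 1/(198765/4) = 4/198765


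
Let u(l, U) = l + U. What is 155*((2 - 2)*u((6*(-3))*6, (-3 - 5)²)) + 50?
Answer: 50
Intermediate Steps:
u(l, U) = U + l
155*((2 - 2)*u((6*(-3))*6, (-3 - 5)²)) + 50 = 155*((2 - 2)*((-3 - 5)² + (6*(-3))*6)) + 50 = 155*(0*((-8)² - 18*6)) + 50 = 155*(0*(64 - 108)) + 50 = 155*(0*(-44)) + 50 = 155*0 + 50 = 0 + 50 = 50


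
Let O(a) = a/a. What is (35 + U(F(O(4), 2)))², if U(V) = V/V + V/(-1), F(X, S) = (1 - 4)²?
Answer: 729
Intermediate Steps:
O(a) = 1
F(X, S) = 9 (F(X, S) = (-3)² = 9)
U(V) = 1 - V (U(V) = 1 + V*(-1) = 1 - V)
(35 + U(F(O(4), 2)))² = (35 + (1 - 1*9))² = (35 + (1 - 9))² = (35 - 8)² = 27² = 729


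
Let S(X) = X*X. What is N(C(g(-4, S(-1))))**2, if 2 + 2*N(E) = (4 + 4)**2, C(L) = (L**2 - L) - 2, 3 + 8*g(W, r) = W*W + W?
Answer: 961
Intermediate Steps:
S(X) = X**2
g(W, r) = -3/8 + W/8 + W**2/8 (g(W, r) = -3/8 + (W*W + W)/8 = -3/8 + (W**2 + W)/8 = -3/8 + (W + W**2)/8 = -3/8 + (W/8 + W**2/8) = -3/8 + W/8 + W**2/8)
C(L) = -2 + L**2 - L
N(E) = 31 (N(E) = -1 + (4 + 4)**2/2 = -1 + (1/2)*8**2 = -1 + (1/2)*64 = -1 + 32 = 31)
N(C(g(-4, S(-1))))**2 = 31**2 = 961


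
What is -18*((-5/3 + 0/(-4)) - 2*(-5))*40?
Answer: -6000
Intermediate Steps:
-18*((-5/3 + 0/(-4)) - 2*(-5))*40 = -18*((-5*1/3 + 0*(-1/4)) + 10)*40 = -18*((-5/3 + 0) + 10)*40 = -18*(-5/3 + 10)*40 = -18*25/3*40 = -150*40 = -6000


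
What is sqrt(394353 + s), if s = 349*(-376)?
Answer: sqrt(263129) ≈ 512.96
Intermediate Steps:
s = -131224
sqrt(394353 + s) = sqrt(394353 - 131224) = sqrt(263129)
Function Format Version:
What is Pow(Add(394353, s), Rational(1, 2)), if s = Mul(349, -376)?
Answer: Pow(263129, Rational(1, 2)) ≈ 512.96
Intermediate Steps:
s = -131224
Pow(Add(394353, s), Rational(1, 2)) = Pow(Add(394353, -131224), Rational(1, 2)) = Pow(263129, Rational(1, 2))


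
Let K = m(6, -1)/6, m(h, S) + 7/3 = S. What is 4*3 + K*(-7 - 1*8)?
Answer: 61/3 ≈ 20.333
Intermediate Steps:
m(h, S) = -7/3 + S
K = -5/9 (K = (-7/3 - 1)/6 = -10/3*⅙ = -5/9 ≈ -0.55556)
4*3 + K*(-7 - 1*8) = 4*3 - 5*(-7 - 1*8)/9 = 12 - 5*(-7 - 8)/9 = 12 - 5/9*(-15) = 12 + 25/3 = 61/3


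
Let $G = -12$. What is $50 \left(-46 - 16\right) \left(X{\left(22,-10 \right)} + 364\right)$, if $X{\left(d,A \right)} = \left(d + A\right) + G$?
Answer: $-1128400$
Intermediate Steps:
$X{\left(d,A \right)} = -12 + A + d$ ($X{\left(d,A \right)} = \left(d + A\right) - 12 = \left(A + d\right) - 12 = -12 + A + d$)
$50 \left(-46 - 16\right) \left(X{\left(22,-10 \right)} + 364\right) = 50 \left(-46 - 16\right) \left(\left(-12 - 10 + 22\right) + 364\right) = 50 \left(- 62 \left(0 + 364\right)\right) = 50 \left(\left(-62\right) 364\right) = 50 \left(-22568\right) = -1128400$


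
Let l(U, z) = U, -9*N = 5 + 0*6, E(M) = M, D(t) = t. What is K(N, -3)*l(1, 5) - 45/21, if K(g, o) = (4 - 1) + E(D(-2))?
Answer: -8/7 ≈ -1.1429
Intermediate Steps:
N = -5/9 (N = -(5 + 0*6)/9 = -(5 + 0)/9 = -⅑*5 = -5/9 ≈ -0.55556)
K(g, o) = 1 (K(g, o) = (4 - 1) - 2 = 3 - 2 = 1)
K(N, -3)*l(1, 5) - 45/21 = 1*1 - 45/21 = 1 - 45*1/21 = 1 - 15/7 = -8/7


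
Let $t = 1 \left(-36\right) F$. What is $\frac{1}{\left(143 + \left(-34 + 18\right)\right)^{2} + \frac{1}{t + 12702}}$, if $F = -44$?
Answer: $\frac{14286}{230418895} \approx 6.2 \cdot 10^{-5}$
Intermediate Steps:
$t = 1584$ ($t = 1 \left(-36\right) \left(-44\right) = \left(-36\right) \left(-44\right) = 1584$)
$\frac{1}{\left(143 + \left(-34 + 18\right)\right)^{2} + \frac{1}{t + 12702}} = \frac{1}{\left(143 + \left(-34 + 18\right)\right)^{2} + \frac{1}{1584 + 12702}} = \frac{1}{\left(143 - 16\right)^{2} + \frac{1}{14286}} = \frac{1}{127^{2} + \frac{1}{14286}} = \frac{1}{16129 + \frac{1}{14286}} = \frac{1}{\frac{230418895}{14286}} = \frac{14286}{230418895}$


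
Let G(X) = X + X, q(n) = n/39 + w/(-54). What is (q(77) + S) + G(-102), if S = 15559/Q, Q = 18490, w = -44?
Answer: -1300395041/6489990 ≈ -200.37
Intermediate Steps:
q(n) = 22/27 + n/39 (q(n) = n/39 - 44/(-54) = n*(1/39) - 44*(-1/54) = n/39 + 22/27 = 22/27 + n/39)
S = 15559/18490 ≈ 0.84148
G(X) = 2*X
(q(77) + S) + G(-102) = ((22/27 + (1/39)*77) + 15559/18490) + 2*(-102) = ((22/27 + 77/39) + 15559/18490) - 204 = (979/351 + 15559/18490) - 204 = 23562919/6489990 - 204 = -1300395041/6489990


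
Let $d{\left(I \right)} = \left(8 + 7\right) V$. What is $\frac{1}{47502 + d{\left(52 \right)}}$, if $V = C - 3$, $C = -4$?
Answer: $\frac{1}{47397} \approx 2.1098 \cdot 10^{-5}$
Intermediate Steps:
$V = -7$ ($V = -4 - 3 = -7$)
$d{\left(I \right)} = -105$ ($d{\left(I \right)} = \left(8 + 7\right) \left(-7\right) = 15 \left(-7\right) = -105$)
$\frac{1}{47502 + d{\left(52 \right)}} = \frac{1}{47502 - 105} = \frac{1}{47397}$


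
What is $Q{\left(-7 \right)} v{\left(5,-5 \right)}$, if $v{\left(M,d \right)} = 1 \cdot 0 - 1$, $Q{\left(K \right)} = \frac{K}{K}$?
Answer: $-1$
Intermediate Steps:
$Q{\left(K \right)} = 1$
$v{\left(M,d \right)} = -1$ ($v{\left(M,d \right)} = 0 - 1 = -1$)
$Q{\left(-7 \right)} v{\left(5,-5 \right)} = 1 \left(-1\right) = -1$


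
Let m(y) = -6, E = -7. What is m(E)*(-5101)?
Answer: 30606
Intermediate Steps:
m(E)*(-5101) = -6*(-5101) = 30606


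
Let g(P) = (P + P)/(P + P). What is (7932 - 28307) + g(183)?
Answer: -20374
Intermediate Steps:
g(P) = 1 (g(P) = (2*P)/((2*P)) = (2*P)*(1/(2*P)) = 1)
(7932 - 28307) + g(183) = (7932 - 28307) + 1 = -20375 + 1 = -20374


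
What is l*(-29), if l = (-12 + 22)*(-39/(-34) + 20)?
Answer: -104255/17 ≈ -6132.6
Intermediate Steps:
l = 3595/17 (l = 10*(-39*(-1/34) + 20) = 10*(39/34 + 20) = 10*(719/34) = 3595/17 ≈ 211.47)
l*(-29) = (3595/17)*(-29) = -104255/17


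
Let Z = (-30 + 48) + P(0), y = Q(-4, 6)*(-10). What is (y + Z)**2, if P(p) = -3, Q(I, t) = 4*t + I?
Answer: 34225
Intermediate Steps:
Q(I, t) = I + 4*t
y = -200 (y = (-4 + 4*6)*(-10) = (-4 + 24)*(-10) = 20*(-10) = -200)
Z = 15 (Z = (-30 + 48) - 3 = 18 - 3 = 15)
(y + Z)**2 = (-200 + 15)**2 = (-185)**2 = 34225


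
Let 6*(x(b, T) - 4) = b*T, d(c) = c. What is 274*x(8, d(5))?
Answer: 8768/3 ≈ 2922.7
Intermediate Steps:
x(b, T) = 4 + T*b/6 (x(b, T) = 4 + (b*T)/6 = 4 + (T*b)/6 = 4 + T*b/6)
274*x(8, d(5)) = 274*(4 + (⅙)*5*8) = 274*(4 + 20/3) = 274*(32/3) = 8768/3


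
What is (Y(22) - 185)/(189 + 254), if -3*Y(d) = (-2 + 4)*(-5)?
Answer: -545/1329 ≈ -0.41008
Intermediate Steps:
Y(d) = 10/3 (Y(d) = -(-2 + 4)*(-5)/3 = -2*(-5)/3 = -⅓*(-10) = 10/3)
(Y(22) - 185)/(189 + 254) = (10/3 - 185)/(189 + 254) = -545/3/443 = -545/3*1/443 = -545/1329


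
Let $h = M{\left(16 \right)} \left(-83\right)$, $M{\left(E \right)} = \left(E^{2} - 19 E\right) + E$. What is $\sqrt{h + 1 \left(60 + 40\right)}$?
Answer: $2 \sqrt{689} \approx 52.498$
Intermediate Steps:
$M{\left(E \right)} = E^{2} - 18 E$
$h = 2656$ ($h = 16 \left(-18 + 16\right) \left(-83\right) = 16 \left(-2\right) \left(-83\right) = \left(-32\right) \left(-83\right) = 2656$)
$\sqrt{h + 1 \left(60 + 40\right)} = \sqrt{2656 + 1 \left(60 + 40\right)} = \sqrt{2656 + 1 \cdot 100} = \sqrt{2656 + 100} = \sqrt{2756} = 2 \sqrt{689}$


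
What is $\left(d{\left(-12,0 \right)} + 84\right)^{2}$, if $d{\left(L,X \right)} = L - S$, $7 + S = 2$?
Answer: $5929$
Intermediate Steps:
$S = -5$ ($S = -7 + 2 = -5$)
$d{\left(L,X \right)} = 5 + L$ ($d{\left(L,X \right)} = L - -5 = L + 5 = 5 + L$)
$\left(d{\left(-12,0 \right)} + 84\right)^{2} = \left(\left(5 - 12\right) + 84\right)^{2} = \left(-7 + 84\right)^{2} = 77^{2} = 5929$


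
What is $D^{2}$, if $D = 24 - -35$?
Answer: $3481$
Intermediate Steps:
$D = 59$ ($D = 24 + 35 = 59$)
$D^{2} = 59^{2} = 3481$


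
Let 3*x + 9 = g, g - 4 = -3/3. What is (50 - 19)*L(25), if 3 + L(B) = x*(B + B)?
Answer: -3193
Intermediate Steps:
g = 3 (g = 4 - 3/3 = 4 - 3*⅓ = 4 - 1 = 3)
x = -2 (x = -3 + (⅓)*3 = -3 + 1 = -2)
L(B) = -3 - 4*B (L(B) = -3 - 2*(B + B) = -3 - 4*B)
(50 - 19)*L(25) = (50 - 19)*(-3 - 4*25) = 31*(-3 - 100) = 31*(-103) = -3193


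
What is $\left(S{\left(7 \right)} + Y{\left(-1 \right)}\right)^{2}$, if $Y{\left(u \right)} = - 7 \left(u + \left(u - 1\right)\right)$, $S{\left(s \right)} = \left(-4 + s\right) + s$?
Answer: $961$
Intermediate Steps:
$S{\left(s \right)} = -4 + 2 s$
$Y{\left(u \right)} = 7 - 14 u$ ($Y{\left(u \right)} = - 7 \left(u + \left(u - 1\right)\right) = - 7 \left(u + \left(-1 + u\right)\right) = - 7 \left(-1 + 2 u\right) = 7 - 14 u$)
$\left(S{\left(7 \right)} + Y{\left(-1 \right)}\right)^{2} = \left(\left(-4 + 2 \cdot 7\right) + \left(7 - -14\right)\right)^{2} = \left(\left(-4 + 14\right) + \left(7 + 14\right)\right)^{2} = \left(10 + 21\right)^{2} = 31^{2} = 961$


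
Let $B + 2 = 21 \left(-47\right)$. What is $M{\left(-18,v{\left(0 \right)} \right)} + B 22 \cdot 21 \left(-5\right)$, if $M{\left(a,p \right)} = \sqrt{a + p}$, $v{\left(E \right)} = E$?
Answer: $2284590 + 3 i \sqrt{2} \approx 2.2846 \cdot 10^{6} + 4.2426 i$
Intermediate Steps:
$B = -989$ ($B = -2 + 21 \left(-47\right) = -2 - 987 = -989$)
$M{\left(-18,v{\left(0 \right)} \right)} + B 22 \cdot 21 \left(-5\right) = \sqrt{-18 + 0} - 989 \cdot 22 \cdot 21 \left(-5\right) = \sqrt{-18} - 989 \cdot 22 \left(-105\right) = 3 i \sqrt{2} - -2284590 = 3 i \sqrt{2} + 2284590 = 2284590 + 3 i \sqrt{2}$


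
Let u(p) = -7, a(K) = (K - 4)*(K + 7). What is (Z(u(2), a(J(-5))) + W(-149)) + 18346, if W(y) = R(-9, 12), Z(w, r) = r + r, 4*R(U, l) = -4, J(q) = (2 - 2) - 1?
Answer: 18285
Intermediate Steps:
J(q) = -1 (J(q) = 0 - 1 = -1)
a(K) = (-4 + K)*(7 + K)
R(U, l) = -1 (R(U, l) = (¼)*(-4) = -1)
Z(w, r) = 2*r
W(y) = -1
(Z(u(2), a(J(-5))) + W(-149)) + 18346 = (2*(-28 + (-1)² + 3*(-1)) - 1) + 18346 = (2*(-28 + 1 - 3) - 1) + 18346 = (2*(-30) - 1) + 18346 = (-60 - 1) + 18346 = -61 + 18346 = 18285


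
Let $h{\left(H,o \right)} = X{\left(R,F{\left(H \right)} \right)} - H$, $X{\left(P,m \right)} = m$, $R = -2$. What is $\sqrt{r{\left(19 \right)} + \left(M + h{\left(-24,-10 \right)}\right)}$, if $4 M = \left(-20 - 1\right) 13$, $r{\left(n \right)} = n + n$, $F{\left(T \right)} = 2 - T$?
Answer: $\frac{\sqrt{79}}{2} \approx 4.4441$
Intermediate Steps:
$r{\left(n \right)} = 2 n$
$M = - \frac{273}{4}$ ($M = \frac{\left(-20 - 1\right) 13}{4} = \frac{\left(-21\right) 13}{4} = \frac{1}{4} \left(-273\right) = - \frac{273}{4} \approx -68.25$)
$h{\left(H,o \right)} = 2 - 2 H$ ($h{\left(H,o \right)} = \left(2 - H\right) - H = 2 - 2 H$)
$\sqrt{r{\left(19 \right)} + \left(M + h{\left(-24,-10 \right)}\right)} = \sqrt{2 \cdot 19 + \left(- \frac{273}{4} + \left(2 - -48\right)\right)} = \sqrt{38 + \left(- \frac{273}{4} + \left(2 + 48\right)\right)} = \sqrt{38 + \left(- \frac{273}{4} + 50\right)} = \sqrt{38 - \frac{73}{4}} = \sqrt{\frac{79}{4}} = \frac{\sqrt{79}}{2}$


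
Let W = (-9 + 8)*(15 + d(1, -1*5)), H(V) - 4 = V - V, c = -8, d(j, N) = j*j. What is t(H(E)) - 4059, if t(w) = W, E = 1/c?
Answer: -4075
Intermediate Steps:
d(j, N) = j**2
E = -1/8 (E = 1/(-8) = -1/8 ≈ -0.12500)
H(V) = 4 (H(V) = 4 + (V - V) = 4 + 0 = 4)
W = -16 (W = (-9 + 8)*(15 + 1**2) = -(15 + 1) = -1*16 = -16)
t(w) = -16
t(H(E)) - 4059 = -16 - 4059 = -4075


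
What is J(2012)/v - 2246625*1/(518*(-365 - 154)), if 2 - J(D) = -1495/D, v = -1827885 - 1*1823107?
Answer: 15899082118579/1902561139136 ≈ 8.3567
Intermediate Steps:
v = -3650992 (v = -1827885 - 1823107 = -3650992)
J(D) = 2 + 1495/D (J(D) = 2 - (-1495)/D = 2 + 1495/D)
J(2012)/v - 2246625*1/(518*(-365 - 154)) = (2 + 1495/2012)/(-3650992) - 2246625*1/(518*(-365 - 154)) = (2 + 1495*(1/2012))*(-1/3650992) - 2246625/((-519*518)) = (2 + 1495/2012)*(-1/3650992) - 2246625/(-268842) = (5519/2012)*(-1/3650992) - 2246625*(-1/268842) = -5519/7345795904 + 748875/89614 = 15899082118579/1902561139136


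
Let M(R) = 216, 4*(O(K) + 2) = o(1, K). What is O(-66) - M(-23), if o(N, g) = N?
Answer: -871/4 ≈ -217.75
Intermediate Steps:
O(K) = -7/4 (O(K) = -2 + (¼)*1 = -2 + ¼ = -7/4)
O(-66) - M(-23) = -7/4 - 1*216 = -7/4 - 216 = -871/4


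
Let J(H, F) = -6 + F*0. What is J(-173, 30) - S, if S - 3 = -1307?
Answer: 1298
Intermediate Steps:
S = -1304 (S = 3 - 1307 = -1304)
J(H, F) = -6 (J(H, F) = -6 + 0 = -6)
J(-173, 30) - S = -6 - 1*(-1304) = -6 + 1304 = 1298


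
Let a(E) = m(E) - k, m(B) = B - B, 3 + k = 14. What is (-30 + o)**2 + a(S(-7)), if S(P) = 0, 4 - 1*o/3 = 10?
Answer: 2293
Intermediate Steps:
k = 11 (k = -3 + 14 = 11)
o = -18 (o = 12 - 3*10 = 12 - 30 = -18)
m(B) = 0
a(E) = -11 (a(E) = 0 - 1*11 = 0 - 11 = -11)
(-30 + o)**2 + a(S(-7)) = (-30 - 18)**2 - 11 = (-48)**2 - 11 = 2304 - 11 = 2293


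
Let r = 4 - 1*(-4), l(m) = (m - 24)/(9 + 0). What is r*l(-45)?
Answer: -184/3 ≈ -61.333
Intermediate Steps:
l(m) = -8/3 + m/9 (l(m) = (-24 + m)/9 = (-24 + m)*(⅑) = -8/3 + m/9)
r = 8 (r = 4 + 4 = 8)
r*l(-45) = 8*(-8/3 + (⅑)*(-45)) = 8*(-8/3 - 5) = 8*(-23/3) = -184/3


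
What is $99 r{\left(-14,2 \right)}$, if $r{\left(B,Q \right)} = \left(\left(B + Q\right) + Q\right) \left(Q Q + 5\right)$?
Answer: $-8910$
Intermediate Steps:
$r{\left(B,Q \right)} = \left(5 + Q^{2}\right) \left(B + 2 Q\right)$ ($r{\left(B,Q \right)} = \left(B + 2 Q\right) \left(Q^{2} + 5\right) = \left(B + 2 Q\right) \left(5 + Q^{2}\right) = \left(5 + Q^{2}\right) \left(B + 2 Q\right)$)
$99 r{\left(-14,2 \right)} = 99 \left(2 \cdot 2^{3} + 5 \left(-14\right) + 10 \cdot 2 - 14 \cdot 2^{2}\right) = 99 \left(2 \cdot 8 - 70 + 20 - 56\right) = 99 \left(16 - 70 + 20 - 56\right) = 99 \left(-90\right) = -8910$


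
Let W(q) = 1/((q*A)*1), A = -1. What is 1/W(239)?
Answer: -239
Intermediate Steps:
W(q) = -1/q (W(q) = 1/((q*(-1))*1) = 1/(-q*1) = 1/(-q) = -1/q)
1/W(239) = 1/(-1/239) = -239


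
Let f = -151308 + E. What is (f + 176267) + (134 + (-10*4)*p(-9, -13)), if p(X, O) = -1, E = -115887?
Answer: -90754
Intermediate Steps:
f = -267195 (f = -151308 - 115887 = -267195)
(f + 176267) + (134 + (-10*4)*p(-9, -13)) = (-267195 + 176267) + (134 - 10*4*(-1)) = -90928 + (134 - 40*(-1)) = -90928 + (134 + 40) = -90928 + 174 = -90754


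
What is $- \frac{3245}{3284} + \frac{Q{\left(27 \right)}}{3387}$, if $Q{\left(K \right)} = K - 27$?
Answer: $- \frac{3245}{3284} \approx -0.98812$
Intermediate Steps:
$Q{\left(K \right)} = -27 + K$
$- \frac{3245}{3284} + \frac{Q{\left(27 \right)}}{3387} = - \frac{3245}{3284} + \frac{-27 + 27}{3387} = \left(-3245\right) \frac{1}{3284} + 0 \cdot \frac{1}{3387} = - \frac{3245}{3284} + 0 = - \frac{3245}{3284}$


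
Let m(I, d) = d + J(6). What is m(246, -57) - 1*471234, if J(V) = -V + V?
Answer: -471291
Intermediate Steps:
J(V) = 0
m(I, d) = d (m(I, d) = d + 0 = d)
m(246, -57) - 1*471234 = -57 - 1*471234 = -57 - 471234 = -471291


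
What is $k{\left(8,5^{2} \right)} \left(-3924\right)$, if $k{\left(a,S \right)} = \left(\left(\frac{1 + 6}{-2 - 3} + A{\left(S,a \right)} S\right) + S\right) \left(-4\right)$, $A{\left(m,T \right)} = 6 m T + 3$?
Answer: $\frac{2362138128}{5} \approx 4.7243 \cdot 10^{8}$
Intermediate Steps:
$A{\left(m,T \right)} = 3 + 6 T m$ ($A{\left(m,T \right)} = 6 T m + 3 = 3 + 6 T m$)
$k{\left(a,S \right)} = \frac{28}{5} - 4 S - 4 S \left(3 + 6 S a\right)$ ($k{\left(a,S \right)} = \left(\left(\frac{1 + 6}{-2 - 3} + \left(3 + 6 a S\right) S\right) + S\right) \left(-4\right) = \left(\left(\frac{7}{-5} + \left(3 + 6 S a\right) S\right) + S\right) \left(-4\right) = \left(\left(7 \left(- \frac{1}{5}\right) + S \left(3 + 6 S a\right)\right) + S\right) \left(-4\right) = \left(\left(- \frac{7}{5} + S \left(3 + 6 S a\right)\right) + S\right) \left(-4\right) = \left(- \frac{7}{5} + S + S \left(3 + 6 S a\right)\right) \left(-4\right) = \frac{28}{5} - 4 S - 4 S \left(3 + 6 S a\right)$)
$k{\left(8,5^{2} \right)} \left(-3924\right) = \left(\frac{28}{5} - 16 \cdot 5^{2} - 192 \left(5^{2}\right)^{2}\right) \left(-3924\right) = \left(\frac{28}{5} - 400 - 192 \cdot 25^{2}\right) \left(-3924\right) = \left(\frac{28}{5} - 400 - 192 \cdot 625\right) \left(-3924\right) = \left(\frac{28}{5} - 400 - 120000\right) \left(-3924\right) = \left(- \frac{601972}{5}\right) \left(-3924\right) = \frac{2362138128}{5}$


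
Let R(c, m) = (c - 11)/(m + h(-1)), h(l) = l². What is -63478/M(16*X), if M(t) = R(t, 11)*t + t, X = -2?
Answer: -95217/124 ≈ -767.88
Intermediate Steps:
R(c, m) = (-11 + c)/(1 + m) (R(c, m) = (c - 11)/(m + (-1)²) = (-11 + c)/(m + 1) = (-11 + c)/(1 + m))
M(t) = t + t*(-11/12 + t/12) (M(t) = ((-11 + t)/(1 + 11))*t + t = ((-11 + t)/12)*t + t = (-11/12 + t/12)*t + t = t*(-11/12 + t/12) + t = t + t*(-11/12 + t/12))
-63478/M(16*X) = -63478*(-3/(8*(1 + 16*(-2)))) = -63478*(-3/(8*(1 - 32))) = -63478/((1/12)*(-32)*(-31)) = -63478/248/3 = -63478*3/248 = -95217/124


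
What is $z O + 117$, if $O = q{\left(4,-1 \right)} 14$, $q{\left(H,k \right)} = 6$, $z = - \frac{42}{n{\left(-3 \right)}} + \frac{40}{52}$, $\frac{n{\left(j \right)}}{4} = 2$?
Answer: $- \frac{3372}{13} \approx -259.38$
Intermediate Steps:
$n{\left(j \right)} = 8$ ($n{\left(j \right)} = 4 \cdot 2 = 8$)
$z = - \frac{233}{52}$ ($z = - \frac{42}{8} + \frac{40}{52} = \left(-42\right) \frac{1}{8} + 40 \cdot \frac{1}{52} = - \frac{21}{4} + \frac{10}{13} = - \frac{233}{52} \approx -4.4808$)
$O = 84$ ($O = 6 \cdot 14 = 84$)
$z O + 117 = \left(- \frac{233}{52}\right) 84 + 117 = - \frac{4893}{13} + 117 = - \frac{3372}{13}$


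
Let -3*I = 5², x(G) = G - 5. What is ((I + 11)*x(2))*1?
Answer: -8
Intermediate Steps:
x(G) = -5 + G
I = -25/3 (I = -⅓*5² = -⅓*25 = -25/3 ≈ -8.3333)
((I + 11)*x(2))*1 = ((-25/3 + 11)*(-5 + 2))*1 = ((8/3)*(-3))*1 = -8*1 = -8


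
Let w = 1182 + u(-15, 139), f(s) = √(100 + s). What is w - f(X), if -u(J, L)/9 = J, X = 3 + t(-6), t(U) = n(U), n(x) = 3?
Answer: 1317 - √106 ≈ 1306.7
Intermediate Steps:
t(U) = 3
X = 6 (X = 3 + 3 = 6)
u(J, L) = -9*J
w = 1317 (w = 1182 - 9*(-15) = 1182 + 135 = 1317)
w - f(X) = 1317 - √(100 + 6) = 1317 - √106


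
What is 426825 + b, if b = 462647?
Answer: 889472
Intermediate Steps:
426825 + b = 426825 + 462647 = 889472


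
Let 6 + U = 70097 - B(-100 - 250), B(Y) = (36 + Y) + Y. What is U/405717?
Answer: 23585/135239 ≈ 0.17439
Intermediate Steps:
B(Y) = 36 + 2*Y
U = 70755 (U = -6 + (70097 - (36 + 2*(-100 - 250))) = -6 + (70097 - (36 + 2*(-350))) = -6 + (70097 - (36 - 700)) = -6 + (70097 - 1*(-664)) = -6 + (70097 + 664) = -6 + 70761 = 70755)
U/405717 = 70755/405717 = 70755*(1/405717) = 23585/135239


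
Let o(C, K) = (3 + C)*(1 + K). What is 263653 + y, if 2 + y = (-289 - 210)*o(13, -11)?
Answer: 343491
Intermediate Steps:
o(C, K) = (1 + K)*(3 + C)
y = 79838 (y = -2 + (-289 - 210)*(3 + 13 + 3*(-11) + 13*(-11)) = -2 - 499*(3 + 13 - 33 - 143) = -2 - 499*(-160) = -2 + 79840 = 79838)
263653 + y = 263653 + 79838 = 343491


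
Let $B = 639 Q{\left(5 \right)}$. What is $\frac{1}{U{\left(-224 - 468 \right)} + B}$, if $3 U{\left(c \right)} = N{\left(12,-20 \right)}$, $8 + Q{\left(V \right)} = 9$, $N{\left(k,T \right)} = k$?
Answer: $\frac{1}{643} \approx 0.0015552$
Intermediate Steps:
$Q{\left(V \right)} = 1$ ($Q{\left(V \right)} = -8 + 9 = 1$)
$U{\left(c \right)} = 4$ ($U{\left(c \right)} = \frac{1}{3} \cdot 12 = 4$)
$B = 639$ ($B = 639 \cdot 1 = 639$)
$\frac{1}{U{\left(-224 - 468 \right)} + B} = \frac{1}{4 + 639} = \frac{1}{643}$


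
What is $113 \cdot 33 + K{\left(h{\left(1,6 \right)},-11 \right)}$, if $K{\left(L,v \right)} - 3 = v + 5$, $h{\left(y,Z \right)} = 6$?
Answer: $3726$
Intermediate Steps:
$K{\left(L,v \right)} = 8 + v$ ($K{\left(L,v \right)} = 3 + \left(v + 5\right) = 3 + \left(5 + v\right) = 8 + v$)
$113 \cdot 33 + K{\left(h{\left(1,6 \right)},-11 \right)} = 113 \cdot 33 + \left(8 - 11\right) = 3729 - 3 = 3726$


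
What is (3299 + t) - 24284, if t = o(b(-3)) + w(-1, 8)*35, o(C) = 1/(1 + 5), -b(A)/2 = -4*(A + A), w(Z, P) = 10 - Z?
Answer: -123599/6 ≈ -20600.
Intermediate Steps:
b(A) = 16*A (b(A) = -(-8)*(A + A) = -(-8)*2*A = -(-16)*A = 16*A)
o(C) = ⅙ (o(C) = 1/6 = ⅙)
t = 2311/6 (t = ⅙ + (10 - 1*(-1))*35 = ⅙ + (10 + 1)*35 = ⅙ + 11*35 = ⅙ + 385 = 2311/6 ≈ 385.17)
(3299 + t) - 24284 = (3299 + 2311/6) - 24284 = 22105/6 - 24284 = -123599/6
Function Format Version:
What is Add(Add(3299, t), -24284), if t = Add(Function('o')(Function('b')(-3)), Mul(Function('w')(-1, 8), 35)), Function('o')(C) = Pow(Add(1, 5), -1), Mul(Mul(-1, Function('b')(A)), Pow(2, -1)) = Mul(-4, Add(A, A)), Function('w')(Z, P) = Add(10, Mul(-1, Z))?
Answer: Rational(-123599, 6) ≈ -20600.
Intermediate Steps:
Function('b')(A) = Mul(16, A) (Function('b')(A) = Mul(-2, Mul(-4, Add(A, A))) = Mul(-2, Mul(-4, Mul(2, A))) = Mul(-2, Mul(-8, A)) = Mul(16, A))
Function('o')(C) = Rational(1, 6) (Function('o')(C) = Pow(6, -1) = Rational(1, 6))
t = Rational(2311, 6) (t = Add(Rational(1, 6), Mul(Add(10, Mul(-1, -1)), 35)) = Add(Rational(1, 6), Mul(Add(10, 1), 35)) = Add(Rational(1, 6), Mul(11, 35)) = Add(Rational(1, 6), 385) = Rational(2311, 6) ≈ 385.17)
Add(Add(3299, t), -24284) = Add(Add(3299, Rational(2311, 6)), -24284) = Add(Rational(22105, 6), -24284) = Rational(-123599, 6)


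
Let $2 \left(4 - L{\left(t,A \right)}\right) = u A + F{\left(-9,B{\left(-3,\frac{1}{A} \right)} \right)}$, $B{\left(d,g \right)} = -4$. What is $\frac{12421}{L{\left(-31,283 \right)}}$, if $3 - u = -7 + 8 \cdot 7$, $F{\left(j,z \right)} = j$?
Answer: $\frac{24842}{13035} \approx 1.9058$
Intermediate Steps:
$u = -46$ ($u = 3 - \left(-7 + 8 \cdot 7\right) = 3 - \left(-7 + 56\right) = 3 - 49 = -46$)
$L{\left(t,A \right)} = \frac{17}{2} + 23 A$ ($L{\left(t,A \right)} = 4 - \frac{- 46 A - 9}{2} = 4 - \frac{-9 - 46 A}{2} = 4 + \left(\frac{9}{2} + 23 A\right) = \frac{17}{2} + 23 A$)
$\frac{12421}{L{\left(-31,283 \right)}} = \frac{12421}{\frac{17}{2} + 23 \cdot 283} = \frac{12421}{\frac{17}{2} + 6509} = \frac{12421}{\frac{13035}{2}} = 12421 \cdot \frac{2}{13035} = \frac{24842}{13035}$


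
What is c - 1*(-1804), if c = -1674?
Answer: 130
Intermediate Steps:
c - 1*(-1804) = -1674 - 1*(-1804) = -1674 + 1804 = 130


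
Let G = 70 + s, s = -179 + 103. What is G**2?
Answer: 36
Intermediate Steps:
s = -76
G = -6 (G = 70 - 76 = -6)
G**2 = (-6)**2 = 36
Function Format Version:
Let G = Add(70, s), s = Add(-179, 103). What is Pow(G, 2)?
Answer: 36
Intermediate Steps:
s = -76
G = -6 (G = Add(70, -76) = -6)
Pow(G, 2) = Pow(-6, 2) = 36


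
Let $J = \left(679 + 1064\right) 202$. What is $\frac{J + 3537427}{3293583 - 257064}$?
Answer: $\frac{3889513}{3036519} \approx 1.2809$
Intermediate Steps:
$J = 352086$ ($J = 1743 \cdot 202 = 352086$)
$\frac{J + 3537427}{3293583 - 257064} = \frac{352086 + 3537427}{3293583 - 257064} = \frac{3889513}{3036519}$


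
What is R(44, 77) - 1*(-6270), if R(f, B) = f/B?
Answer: 43894/7 ≈ 6270.6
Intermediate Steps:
R(44, 77) - 1*(-6270) = 44/77 - 1*(-6270) = 44*(1/77) + 6270 = 4/7 + 6270 = 43894/7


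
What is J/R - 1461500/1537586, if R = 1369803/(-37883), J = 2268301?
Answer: -66063419439985169/1053094957779 ≈ -62733.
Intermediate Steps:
R = -1369803/37883 (R = 1369803*(-1/37883) = -1369803/37883 ≈ -36.159)
J/R - 1461500/1537586 = 2268301/(-1369803/37883) - 1461500/1537586 = 2268301*(-37883/1369803) - 1461500*1/1537586 = -85930046783/1369803 - 730750/768793 = -66063419439985169/1053094957779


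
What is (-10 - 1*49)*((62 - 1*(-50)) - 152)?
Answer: 2360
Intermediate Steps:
(-10 - 1*49)*((62 - 1*(-50)) - 152) = (-10 - 49)*((62 + 50) - 152) = -59*(112 - 152) = -59*(-40) = 2360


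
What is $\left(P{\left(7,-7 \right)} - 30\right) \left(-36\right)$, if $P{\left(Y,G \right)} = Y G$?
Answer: $2844$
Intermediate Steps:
$P{\left(Y,G \right)} = G Y$
$\left(P{\left(7,-7 \right)} - 30\right) \left(-36\right) = \left(\left(-7\right) 7 - 30\right) \left(-36\right) = \left(-49 - 30\right) \left(-36\right) = \left(-79\right) \left(-36\right) = 2844$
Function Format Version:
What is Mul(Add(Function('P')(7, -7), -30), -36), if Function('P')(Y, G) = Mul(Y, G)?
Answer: 2844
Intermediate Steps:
Function('P')(Y, G) = Mul(G, Y)
Mul(Add(Function('P')(7, -7), -30), -36) = Mul(Add(Mul(-7, 7), -30), -36) = Mul(Add(-49, -30), -36) = Mul(-79, -36) = 2844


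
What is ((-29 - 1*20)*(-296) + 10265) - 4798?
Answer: 19971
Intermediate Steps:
((-29 - 1*20)*(-296) + 10265) - 4798 = ((-29 - 20)*(-296) + 10265) - 4798 = (-49*(-296) + 10265) - 4798 = (14504 + 10265) - 4798 = 24769 - 4798 = 19971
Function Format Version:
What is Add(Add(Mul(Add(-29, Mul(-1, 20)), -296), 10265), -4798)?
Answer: 19971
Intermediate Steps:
Add(Add(Mul(Add(-29, Mul(-1, 20)), -296), 10265), -4798) = Add(Add(Mul(Add(-29, -20), -296), 10265), -4798) = Add(Add(Mul(-49, -296), 10265), -4798) = Add(Add(14504, 10265), -4798) = Add(24769, -4798) = 19971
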